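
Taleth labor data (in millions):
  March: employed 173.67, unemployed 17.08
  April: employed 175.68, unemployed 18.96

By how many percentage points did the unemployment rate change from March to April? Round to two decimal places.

March: labor force = 173.67 + 17.08 = 190.75; u = 17.08/190.75 = 8.95%.
April: labor force = 175.68 + 18.96 = 194.64; u = 18.96/194.64 = 9.74%.
Change = 9.74% − 8.95% = +0.79 pp.

The unemployment rate changed by +0.79 percentage points.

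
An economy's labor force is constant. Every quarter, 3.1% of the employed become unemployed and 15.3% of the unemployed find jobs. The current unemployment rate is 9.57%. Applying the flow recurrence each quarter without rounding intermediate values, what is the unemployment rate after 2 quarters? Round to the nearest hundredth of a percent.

With a fixed labor force, u_{t+1} = u_t + s·(1−u_t) − f·u_t = u_t·(1−s−f) + s.
Here 1−s−f = 0.816 and s = 0.031.
u_1 = 0.095700 × 0.816 + 0.031 = 0.109091.
u_2 = 0.109091 × 0.816 + 0.031 = 0.120018.

Unemployment rate after two quarters ≈ 12.00%.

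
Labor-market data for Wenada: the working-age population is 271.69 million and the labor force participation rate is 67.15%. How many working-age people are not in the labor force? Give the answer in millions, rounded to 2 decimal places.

About 89.25 million are not in the labor force.

Share not in the labor force = 1 − 0.6715 = 0.3285.
Not in labor force = 0.3285 × 271.69 ≈ 89.25 million.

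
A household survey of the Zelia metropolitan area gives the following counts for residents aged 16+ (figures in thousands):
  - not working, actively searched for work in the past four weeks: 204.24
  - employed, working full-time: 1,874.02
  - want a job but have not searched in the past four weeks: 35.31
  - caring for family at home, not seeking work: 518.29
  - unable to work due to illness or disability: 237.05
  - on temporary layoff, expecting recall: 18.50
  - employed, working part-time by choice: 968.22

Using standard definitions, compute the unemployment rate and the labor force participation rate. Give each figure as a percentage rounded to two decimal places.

Unemployment rate ≈ 7.27%; labor force participation rate ≈ 79.49%.

Employed = 1,874.02 + 968.22 = 2,842.24 thousand.
Unemployed = 204.24 + 18.50 = 222.74 thousand (jobless and actively searching, or on temporary layoff).
Labor force = 2,842.24 + 222.74 = 3,064.98 thousand.
Not in labor force = 35.31 + 518.29 + 237.05 = 790.65 thousand (those not working and not actively searching are outside the labor force — including those who want a job but have given up searching).
Civilian working-age population = 3,064.98 + 790.65 = 3,855.63 thousand.
Unemployment rate = 222.74 / 3,064.98 = 7.27%.
Labor force participation rate = 3,064.98 / 3,855.63 = 79.49%.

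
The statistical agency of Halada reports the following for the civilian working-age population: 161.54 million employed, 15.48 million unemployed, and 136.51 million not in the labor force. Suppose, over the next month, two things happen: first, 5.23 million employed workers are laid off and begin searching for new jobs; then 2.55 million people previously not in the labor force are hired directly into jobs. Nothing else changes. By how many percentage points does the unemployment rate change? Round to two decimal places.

The unemployment rate changes by +2.79 percentage points.

Initially, labor force = 161.54 + 15.48 = 177.02 million, so u = 15.48/177.02 = 8.74%.
After the first change, employed falls and unemployed rises by 5.23; labor force unchanged → E = 156.31, U = 20.71, labor force = 177.02 million.
After the second change, employed and labor force both rise by 2.55; unemployed unchanged → E = 158.86, U = 20.71, labor force = 179.57 million.
New unemployment rate = 20.71 / 179.57 = 11.53%.
Change = 11.53% − 8.74% = +2.79 percentage points.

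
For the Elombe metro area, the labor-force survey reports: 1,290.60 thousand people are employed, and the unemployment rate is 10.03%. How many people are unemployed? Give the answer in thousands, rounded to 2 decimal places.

About 143.88 thousand are unemployed.

Let U be the number unemployed. The labor force is E + U, and U/(E+U) = 0.1003.
So U = 0.1003 × 1,290.60 / (1 − 0.1003) = 129.4472 / 0.8997 ≈ 143.88 thousand.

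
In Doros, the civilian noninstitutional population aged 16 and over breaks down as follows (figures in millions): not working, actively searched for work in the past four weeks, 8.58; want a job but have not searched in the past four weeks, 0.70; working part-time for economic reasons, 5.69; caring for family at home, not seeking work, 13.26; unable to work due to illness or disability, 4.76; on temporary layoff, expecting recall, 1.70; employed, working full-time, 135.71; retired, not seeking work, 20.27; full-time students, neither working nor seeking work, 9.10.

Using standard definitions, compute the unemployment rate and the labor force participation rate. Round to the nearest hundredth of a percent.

Employed = 5.69 + 135.71 = 141.40 million (anyone who worked, including part-time for economic reasons, counts as employed).
Unemployed = 8.58 + 1.70 = 10.28 million (jobless and actively searching, or on temporary layoff).
Labor force = 141.40 + 10.28 = 151.68 million.
Not in labor force = 0.70 + 13.26 + 4.76 + 20.27 + 9.10 = 48.09 million (those not working and not actively searching are outside the labor force — including those who want a job but have given up searching).
Civilian working-age population = 151.68 + 48.09 = 199.77 million.
Unemployment rate = 10.28 / 151.68 = 6.78%.
Labor force participation rate = 151.68 / 199.77 = 75.93%.

Unemployment rate ≈ 6.78%; labor force participation rate ≈ 75.93%.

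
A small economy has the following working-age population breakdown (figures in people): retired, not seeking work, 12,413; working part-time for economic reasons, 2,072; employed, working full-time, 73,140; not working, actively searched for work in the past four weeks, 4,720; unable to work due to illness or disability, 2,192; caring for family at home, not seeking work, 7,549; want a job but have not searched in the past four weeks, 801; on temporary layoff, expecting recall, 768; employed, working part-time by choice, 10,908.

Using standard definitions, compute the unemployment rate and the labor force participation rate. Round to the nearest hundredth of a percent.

Employed = 2,072 + 73,140 + 10,908 = 86,120 (anyone who worked, including part-time for economic reasons, counts as employed).
Unemployed = 4,720 + 768 = 5,488 (jobless and actively searching, or on temporary layoff).
Labor force = 86,120 + 5,488 = 91,608.
Not in labor force = 12,413 + 2,192 + 7,549 + 801 = 22,955 (those not working and not actively searching are outside the labor force — including those who want a job but have given up searching).
Civilian working-age population = 91,608 + 22,955 = 114,563.
Unemployment rate = 5,488 / 91,608 = 5.99%.
Labor force participation rate = 91,608 / 114,563 = 79.96%.

Unemployment rate ≈ 5.99%; labor force participation rate ≈ 79.96%.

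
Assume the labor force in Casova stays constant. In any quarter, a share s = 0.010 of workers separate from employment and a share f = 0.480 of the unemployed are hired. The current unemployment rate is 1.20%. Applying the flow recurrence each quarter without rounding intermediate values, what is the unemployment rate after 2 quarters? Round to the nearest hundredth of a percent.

With a fixed labor force, u_{t+1} = u_t + s·(1−u_t) − f·u_t = u_t·(1−s−f) + s.
Here 1−s−f = 0.510 and s = 0.010.
u_1 = 0.012000 × 0.510 + 0.010 = 0.016120.
u_2 = 0.016120 × 0.510 + 0.010 = 0.018221.

Unemployment rate after two quarters ≈ 1.82%.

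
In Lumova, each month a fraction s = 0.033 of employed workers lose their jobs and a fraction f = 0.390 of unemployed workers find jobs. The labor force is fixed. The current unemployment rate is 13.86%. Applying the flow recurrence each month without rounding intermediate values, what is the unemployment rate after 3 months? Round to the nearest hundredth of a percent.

With a fixed labor force, u_{t+1} = u_t + s·(1−u_t) − f·u_t = u_t·(1−s−f) + s.
Here 1−s−f = 0.577 and s = 0.033.
u_1 = 0.138600 × 0.577 + 0.033 = 0.112972.
u_2 = 0.112972 × 0.577 + 0.033 = 0.098185.
u_3 = 0.098185 × 0.577 + 0.033 = 0.089653.

Unemployment rate after three months ≈ 8.97%.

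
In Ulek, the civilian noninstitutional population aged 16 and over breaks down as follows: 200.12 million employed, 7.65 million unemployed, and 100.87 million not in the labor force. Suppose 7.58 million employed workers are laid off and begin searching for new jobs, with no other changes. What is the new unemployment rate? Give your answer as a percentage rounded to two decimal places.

New unemployment rate ≈ 7.33%.

Initially, labor force = 200.12 + 7.65 = 207.77 million, so u = 7.65/207.77 = 3.68%.
After the change, employed falls and unemployed rises by 7.58; labor force unchanged → E = 192.54, U = 15.23, labor force = 207.77 million.
New unemployment rate = 15.23 / 207.77 = 7.33%.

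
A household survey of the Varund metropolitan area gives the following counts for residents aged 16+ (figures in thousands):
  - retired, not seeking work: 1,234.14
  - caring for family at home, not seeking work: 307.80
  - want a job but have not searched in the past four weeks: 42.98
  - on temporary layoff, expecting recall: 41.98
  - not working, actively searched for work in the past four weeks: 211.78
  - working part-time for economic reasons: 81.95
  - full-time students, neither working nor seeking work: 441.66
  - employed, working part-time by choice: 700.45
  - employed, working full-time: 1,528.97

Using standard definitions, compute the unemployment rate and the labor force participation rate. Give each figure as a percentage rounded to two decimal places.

Unemployment rate ≈ 9.89%; labor force participation rate ≈ 55.86%.

Employed = 81.95 + 700.45 + 1,528.97 = 2,311.37 thousand (anyone who worked, including part-time for economic reasons, counts as employed).
Unemployed = 41.98 + 211.78 = 253.76 thousand (jobless and actively searching, or on temporary layoff).
Labor force = 2,311.37 + 253.76 = 2,565.13 thousand.
Not in labor force = 1,234.14 + 307.80 + 42.98 + 441.66 = 2,026.58 thousand (those not working and not actively searching are outside the labor force — including those who want a job but have given up searching).
Civilian working-age population = 2,565.13 + 2,026.58 = 4,591.71 thousand.
Unemployment rate = 253.76 / 2,565.13 = 9.89%.
Labor force participation rate = 2,565.13 / 4,591.71 = 55.86%.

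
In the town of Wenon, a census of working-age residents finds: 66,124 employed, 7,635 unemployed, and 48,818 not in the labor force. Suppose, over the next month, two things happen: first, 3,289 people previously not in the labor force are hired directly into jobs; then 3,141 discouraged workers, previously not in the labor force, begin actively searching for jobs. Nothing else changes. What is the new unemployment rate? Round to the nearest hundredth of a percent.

New unemployment rate ≈ 13.44%.

Initially, labor force = 66,124 + 7,635 = 73,759, so u = 7,635/73,759 = 10.35%.
After the first change, employed and labor force both rise by 3,289; unemployed unchanged → E = 69,413, U = 7,635, labor force = 77,048.
After the second change, unemployed and labor force both rise by 3,141 → E = 69,413, U = 10,776, labor force = 80,189.
New unemployment rate = 10,776 / 80,189 = 13.44%.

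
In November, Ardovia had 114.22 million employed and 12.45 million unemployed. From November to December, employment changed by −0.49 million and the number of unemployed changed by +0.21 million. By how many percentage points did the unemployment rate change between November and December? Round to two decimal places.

November: labor force = 114.22 + 12.45 = 126.67; u = 12.45/126.67 = 9.83%.
December: labor force = 113.73 + 12.66 = 126.39; u = 12.66/126.39 = 10.02%.
Change = 10.02% − 9.83% = +0.19 pp.

The unemployment rate changed by +0.19 percentage points.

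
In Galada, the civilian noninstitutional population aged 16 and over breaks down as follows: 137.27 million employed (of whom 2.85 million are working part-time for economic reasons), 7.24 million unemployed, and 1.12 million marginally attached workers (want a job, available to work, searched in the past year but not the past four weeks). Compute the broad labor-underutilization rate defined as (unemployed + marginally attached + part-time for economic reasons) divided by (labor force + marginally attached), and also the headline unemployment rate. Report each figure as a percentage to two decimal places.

Labor force = 137.27 + 7.24 = 144.51 million.
Numerator = 7.24 + 1.12 + 2.85 = 11.21 million.
Denominator = 144.51 + 1.12 = 145.63 million.
Broad rate = 11.21 / 145.63 = 7.70%.
Headline unemployment rate = 7.24 / 144.51 = 5.01%.

Broad underutilization rate ≈ 7.70%; headline unemployment rate ≈ 5.01%.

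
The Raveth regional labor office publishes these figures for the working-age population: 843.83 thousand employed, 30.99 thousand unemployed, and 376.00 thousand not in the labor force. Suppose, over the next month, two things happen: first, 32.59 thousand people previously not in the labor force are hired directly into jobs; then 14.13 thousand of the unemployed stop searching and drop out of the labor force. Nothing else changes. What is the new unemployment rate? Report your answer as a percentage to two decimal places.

New unemployment rate ≈ 1.89%.

Initially, labor force = 843.83 + 30.99 = 874.82 thousand, so u = 30.99/874.82 = 3.54%.
After the first change, employed and labor force both rise by 32.59; unemployed unchanged → E = 876.42, U = 30.99, labor force = 907.41 thousand.
After the second change, unemployed and labor force both fall by 14.13 → E = 876.42, U = 16.86, labor force = 893.28 thousand.
New unemployment rate = 16.86 / 893.28 = 1.89%.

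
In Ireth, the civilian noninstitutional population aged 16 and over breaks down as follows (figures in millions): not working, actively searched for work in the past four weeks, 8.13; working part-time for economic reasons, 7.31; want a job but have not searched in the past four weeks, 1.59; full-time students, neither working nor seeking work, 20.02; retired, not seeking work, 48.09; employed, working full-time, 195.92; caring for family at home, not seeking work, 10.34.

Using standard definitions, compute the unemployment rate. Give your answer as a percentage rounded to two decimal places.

Unemployment rate ≈ 3.85%.

Employed = 7.31 + 195.92 = 203.23 million (anyone who worked, including part-time for economic reasons, counts as employed).
Unemployed = 8.13 million.
Labor force = 203.23 + 8.13 = 211.36 million.
Unemployment rate = 8.13 / 211.36 = 3.85%.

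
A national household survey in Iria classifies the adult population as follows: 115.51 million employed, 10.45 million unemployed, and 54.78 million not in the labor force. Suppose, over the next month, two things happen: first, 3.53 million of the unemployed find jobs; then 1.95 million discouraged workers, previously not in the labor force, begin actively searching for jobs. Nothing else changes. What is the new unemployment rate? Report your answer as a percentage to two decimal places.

Initially, labor force = 115.51 + 10.45 = 125.96 million, so u = 10.45/125.96 = 8.30%.
After the first change, unemployed falls and employed rises by 3.53; labor force unchanged → E = 119.04, U = 6.92, labor force = 125.96 million.
After the second change, unemployed and labor force both rise by 1.95 → E = 119.04, U = 8.87, labor force = 127.91 million.
New unemployment rate = 8.87 / 127.91 = 6.93%.

New unemployment rate ≈ 6.93%.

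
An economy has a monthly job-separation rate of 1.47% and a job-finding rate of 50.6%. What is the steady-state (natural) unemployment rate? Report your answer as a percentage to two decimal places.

At steady state the flows balance: s·E = f·U, so U/(E+U) = s/(s+f).
u* = 1.47 / (1.47 + 50.6) = 1.47 / 52.07 = 2.82%.

Steady-state unemployment rate ≈ 2.82%.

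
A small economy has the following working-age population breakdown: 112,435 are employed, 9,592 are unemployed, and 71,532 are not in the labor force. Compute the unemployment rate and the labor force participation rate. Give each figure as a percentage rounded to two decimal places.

Unemployment rate ≈ 7.86%; labor force participation rate ≈ 63.04%.

Labor force = employed + unemployed = 112,435 + 9,592 = 122,027.
Working-age population = 122,027 + 71,532 = 193,559.
Unemployment rate = 9,592 / 122,027 = 7.86%.
Labor force participation rate = 122,027 / 193,559 = 63.04%.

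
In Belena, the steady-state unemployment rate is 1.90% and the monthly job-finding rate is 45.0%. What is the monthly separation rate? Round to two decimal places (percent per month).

Separation rate ≈ 0.87% per month.

From u* = s/(s+f): s = u·f/(1−u).
s = 0.0190 × 45.0 / (1 − 0.0190) = 0.8550 / 0.9810 ≈ 0.87% per month.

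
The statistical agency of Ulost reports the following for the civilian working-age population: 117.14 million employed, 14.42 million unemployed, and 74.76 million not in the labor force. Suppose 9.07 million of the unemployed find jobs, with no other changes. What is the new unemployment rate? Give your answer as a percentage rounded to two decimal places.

Initially, labor force = 117.14 + 14.42 = 131.56 million, so u = 14.42/131.56 = 10.96%.
After the change, unemployed falls and employed rises by 9.07; labor force unchanged → E = 126.21, U = 5.35, labor force = 131.56 million.
New unemployment rate = 5.35 / 131.56 = 4.07%.

New unemployment rate ≈ 4.07%.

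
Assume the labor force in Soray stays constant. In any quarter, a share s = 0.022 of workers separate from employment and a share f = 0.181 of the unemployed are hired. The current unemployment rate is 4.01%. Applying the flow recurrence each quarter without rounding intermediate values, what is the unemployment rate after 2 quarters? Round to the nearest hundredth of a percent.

With a fixed labor force, u_{t+1} = u_t + s·(1−u_t) − f·u_t = u_t·(1−s−f) + s.
Here 1−s−f = 0.797 and s = 0.022.
u_1 = 0.040100 × 0.797 + 0.022 = 0.053960.
u_2 = 0.053960 × 0.797 + 0.022 = 0.065006.

Unemployment rate after two quarters ≈ 6.50%.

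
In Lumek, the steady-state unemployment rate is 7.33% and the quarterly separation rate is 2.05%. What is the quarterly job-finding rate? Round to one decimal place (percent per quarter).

Job-finding rate ≈ 25.9% per quarter.

From u* = s/(s+f): f = s·(1−u)/u.
f = 2.05 × (1 − 0.0733) / 0.0733 = 1.8997 / 0.0733 ≈ 25.9% per quarter.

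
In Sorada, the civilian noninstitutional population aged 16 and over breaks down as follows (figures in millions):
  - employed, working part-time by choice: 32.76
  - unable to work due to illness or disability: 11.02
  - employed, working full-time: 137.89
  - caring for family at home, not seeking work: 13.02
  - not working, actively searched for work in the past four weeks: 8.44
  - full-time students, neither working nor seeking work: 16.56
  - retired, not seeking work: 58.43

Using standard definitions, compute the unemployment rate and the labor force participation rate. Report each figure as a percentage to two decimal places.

Unemployment rate ≈ 4.71%; labor force participation rate ≈ 64.39%.

Employed = 32.76 + 137.89 = 170.65 million.
Unemployed = 8.44 million.
Labor force = 170.65 + 8.44 = 179.09 million.
Not in labor force = 11.02 + 13.02 + 16.56 + 58.43 = 99.03 million (those not working and not actively searching are outside the labor force).
Civilian working-age population = 179.09 + 99.03 = 278.12 million.
Unemployment rate = 8.44 / 179.09 = 4.71%.
Labor force participation rate = 179.09 / 278.12 = 64.39%.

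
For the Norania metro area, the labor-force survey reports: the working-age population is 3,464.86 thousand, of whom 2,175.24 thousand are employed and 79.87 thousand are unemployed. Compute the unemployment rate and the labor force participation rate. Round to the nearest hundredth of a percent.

Labor force = employed + unemployed = 2,175.24 + 79.87 = 2,255.11 thousand.
Unemployment rate = 79.87 / 2,255.11 = 3.54%.
Labor force participation rate = 2,255.11 / 3,464.86 = 65.09%.

Unemployment rate ≈ 3.54%; labor force participation rate ≈ 65.09%.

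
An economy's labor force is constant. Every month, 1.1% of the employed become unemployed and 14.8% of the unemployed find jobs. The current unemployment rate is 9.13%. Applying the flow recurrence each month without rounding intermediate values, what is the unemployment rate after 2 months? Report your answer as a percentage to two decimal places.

With a fixed labor force, u_{t+1} = u_t + s·(1−u_t) − f·u_t = u_t·(1−s−f) + s.
Here 1−s−f = 0.841 and s = 0.011.
u_1 = 0.091300 × 0.841 + 0.011 = 0.087783.
u_2 = 0.087783 × 0.841 + 0.011 = 0.084826.

Unemployment rate after two months ≈ 8.48%.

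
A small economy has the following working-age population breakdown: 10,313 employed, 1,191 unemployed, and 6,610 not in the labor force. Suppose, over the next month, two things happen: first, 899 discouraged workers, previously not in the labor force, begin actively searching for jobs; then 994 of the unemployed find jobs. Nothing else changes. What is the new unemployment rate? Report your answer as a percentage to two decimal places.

Initially, labor force = 10,313 + 1,191 = 11,504, so u = 1,191/11,504 = 10.35%.
After the first change, unemployed and labor force both rise by 899 → E = 10,313, U = 2,090, labor force = 12,403.
After the second change, unemployed falls and employed rises by 994; labor force unchanged → E = 11,307, U = 1,096, labor force = 12,403.
New unemployment rate = 1,096 / 12,403 = 8.84%.

New unemployment rate ≈ 8.84%.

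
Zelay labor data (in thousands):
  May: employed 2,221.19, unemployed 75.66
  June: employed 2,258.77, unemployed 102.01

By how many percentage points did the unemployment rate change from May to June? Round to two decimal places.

May: labor force = 2,221.19 + 75.66 = 2,296.85; u = 75.66/2,296.85 = 3.29%.
June: labor force = 2,258.77 + 102.01 = 2,360.78; u = 102.01/2,360.78 = 4.32%.
Change = 4.32% − 3.29% = +1.03 pp.

The unemployment rate changed by +1.03 percentage points.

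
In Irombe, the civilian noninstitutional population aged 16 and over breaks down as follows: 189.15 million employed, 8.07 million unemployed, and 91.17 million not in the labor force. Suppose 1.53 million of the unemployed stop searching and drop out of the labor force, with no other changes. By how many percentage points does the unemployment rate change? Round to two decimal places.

Initially, labor force = 189.15 + 8.07 = 197.22 million, so u = 8.07/197.22 = 4.09%.
After the change, unemployed and labor force both fall by 1.53 → E = 189.15, U = 6.54, labor force = 195.69 million.
New unemployment rate = 6.54 / 195.69 = 3.34%.
Change = 3.34% − 4.09% = −0.75 percentage points.

The unemployment rate changes by −0.75 percentage points.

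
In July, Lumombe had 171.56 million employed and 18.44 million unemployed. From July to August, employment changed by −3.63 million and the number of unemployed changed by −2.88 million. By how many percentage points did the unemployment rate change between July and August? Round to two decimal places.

The unemployment rate changed by −1.23 percentage points.

July: labor force = 171.56 + 18.44 = 190.00; u = 18.44/190.00 = 9.71%.
August: labor force = 167.93 + 15.56 = 183.49; u = 15.56/183.49 = 8.48%.
Change = 8.48% − 9.71% = −1.23 pp.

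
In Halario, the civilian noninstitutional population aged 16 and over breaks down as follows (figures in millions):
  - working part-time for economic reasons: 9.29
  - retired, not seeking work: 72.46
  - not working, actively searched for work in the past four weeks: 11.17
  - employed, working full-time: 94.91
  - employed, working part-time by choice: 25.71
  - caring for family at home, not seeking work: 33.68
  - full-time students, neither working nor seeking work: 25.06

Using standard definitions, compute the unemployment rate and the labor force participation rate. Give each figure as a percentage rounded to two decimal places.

Employed = 9.29 + 94.91 + 25.71 = 129.91 million (anyone who worked, including part-time for economic reasons, counts as employed).
Unemployed = 11.17 million.
Labor force = 129.91 + 11.17 = 141.08 million.
Not in labor force = 72.46 + 33.68 + 25.06 = 131.20 million (those not working and not actively searching are outside the labor force).
Civilian working-age population = 141.08 + 131.20 = 272.28 million.
Unemployment rate = 11.17 / 141.08 = 7.92%.
Labor force participation rate = 141.08 / 272.28 = 51.81%.

Unemployment rate ≈ 7.92%; labor force participation rate ≈ 51.81%.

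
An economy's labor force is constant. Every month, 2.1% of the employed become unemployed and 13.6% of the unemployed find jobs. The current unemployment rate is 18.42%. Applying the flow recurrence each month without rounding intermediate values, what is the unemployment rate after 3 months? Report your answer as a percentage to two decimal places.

Unemployment rate after three months ≈ 16.40%.

With a fixed labor force, u_{t+1} = u_t + s·(1−u_t) − f·u_t = u_t·(1−s−f) + s.
Here 1−s−f = 0.843 and s = 0.021.
u_1 = 0.184200 × 0.843 + 0.021 = 0.176281.
u_2 = 0.176281 × 0.843 + 0.021 = 0.169605.
u_3 = 0.169605 × 0.843 + 0.021 = 0.163977.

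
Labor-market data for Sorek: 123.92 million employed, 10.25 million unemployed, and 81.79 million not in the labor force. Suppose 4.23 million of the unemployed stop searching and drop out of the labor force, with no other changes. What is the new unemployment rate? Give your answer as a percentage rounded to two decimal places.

New unemployment rate ≈ 4.63%.

Initially, labor force = 123.92 + 10.25 = 134.17 million, so u = 10.25/134.17 = 7.64%.
After the change, unemployed and labor force both fall by 4.23 → E = 123.92, U = 6.02, labor force = 129.94 million.
New unemployment rate = 6.02 / 129.94 = 4.63%.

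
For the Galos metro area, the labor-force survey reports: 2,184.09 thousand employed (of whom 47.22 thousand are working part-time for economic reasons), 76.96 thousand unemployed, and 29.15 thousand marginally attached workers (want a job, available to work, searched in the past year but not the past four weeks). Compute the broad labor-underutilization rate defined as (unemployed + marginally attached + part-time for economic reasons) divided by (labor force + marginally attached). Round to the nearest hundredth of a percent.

Labor force = 2,184.09 + 76.96 = 2,261.05 thousand.
Numerator = 76.96 + 29.15 + 47.22 = 153.33 thousand.
Denominator = 2,261.05 + 29.15 = 2,290.20 thousand.
Broad rate = 153.33 / 2,290.20 = 6.70%.

Broad underutilization rate ≈ 6.70%.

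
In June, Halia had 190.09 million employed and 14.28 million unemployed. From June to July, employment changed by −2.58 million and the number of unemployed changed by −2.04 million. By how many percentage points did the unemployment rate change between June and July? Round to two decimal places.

The unemployment rate changed by −0.86 percentage points.

June: labor force = 190.09 + 14.28 = 204.37; u = 14.28/204.37 = 6.99%.
July: labor force = 187.51 + 12.24 = 199.75; u = 12.24/199.75 = 6.13%.
Change = 6.13% − 6.99% = −0.86 pp.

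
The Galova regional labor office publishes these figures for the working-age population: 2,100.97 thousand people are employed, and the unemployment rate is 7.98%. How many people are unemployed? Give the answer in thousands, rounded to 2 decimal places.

About 182.20 thousand are unemployed.

Let U be the number unemployed. The labor force is E + U, and U/(E+U) = 0.0798.
So U = 0.0798 × 2,100.97 / (1 − 0.0798) = 167.6574 / 0.9202 ≈ 182.20 thousand.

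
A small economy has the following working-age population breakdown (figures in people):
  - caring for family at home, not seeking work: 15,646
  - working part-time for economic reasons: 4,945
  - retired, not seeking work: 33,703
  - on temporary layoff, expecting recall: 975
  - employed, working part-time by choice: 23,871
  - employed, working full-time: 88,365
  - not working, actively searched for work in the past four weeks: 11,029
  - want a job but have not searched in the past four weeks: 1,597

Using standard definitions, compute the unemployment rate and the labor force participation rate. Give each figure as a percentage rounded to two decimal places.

Employed = 4,945 + 23,871 + 88,365 = 117,181 (anyone who worked, including part-time for economic reasons, counts as employed).
Unemployed = 975 + 11,029 = 12,004 (jobless and actively searching, or on temporary layoff).
Labor force = 117,181 + 12,004 = 129,185.
Not in labor force = 15,646 + 33,703 + 1,597 = 50,946 (those not working and not actively searching are outside the labor force — including those who want a job but have given up searching).
Civilian working-age population = 129,185 + 50,946 = 180,131.
Unemployment rate = 12,004 / 129,185 = 9.29%.
Labor force participation rate = 129,185 / 180,131 = 71.72%.

Unemployment rate ≈ 9.29%; labor force participation rate ≈ 71.72%.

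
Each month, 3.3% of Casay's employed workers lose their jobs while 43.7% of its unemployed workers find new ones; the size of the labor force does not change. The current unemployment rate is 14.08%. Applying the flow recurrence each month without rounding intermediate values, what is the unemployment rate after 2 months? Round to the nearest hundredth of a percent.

Unemployment rate after two months ≈ 9.00%.

With a fixed labor force, u_{t+1} = u_t + s·(1−u_t) − f·u_t = u_t·(1−s−f) + s.
Here 1−s−f = 0.530 and s = 0.033.
u_1 = 0.140800 × 0.530 + 0.033 = 0.107624.
u_2 = 0.107624 × 0.530 + 0.033 = 0.090041.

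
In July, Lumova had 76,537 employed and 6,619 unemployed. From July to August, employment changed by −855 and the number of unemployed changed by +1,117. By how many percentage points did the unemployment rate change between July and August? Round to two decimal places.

July: labor force = 76,537 + 6,619 = 83,156; u = 6,619/83,156 = 7.96%.
August: labor force = 75,682 + 7,736 = 83,418; u = 7,736/83,418 = 9.27%.
Change = 9.27% − 7.96% = +1.31 pp.

The unemployment rate changed by +1.31 percentage points.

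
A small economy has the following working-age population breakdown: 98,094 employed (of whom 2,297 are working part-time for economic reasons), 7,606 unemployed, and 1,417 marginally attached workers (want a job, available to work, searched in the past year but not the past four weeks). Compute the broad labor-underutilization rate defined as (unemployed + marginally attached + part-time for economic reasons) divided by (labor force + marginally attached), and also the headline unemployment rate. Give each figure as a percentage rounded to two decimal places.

Broad underutilization rate ≈ 10.57%; headline unemployment rate ≈ 7.20%.

Labor force = 98,094 + 7,606 = 105,700.
Numerator = 7,606 + 1,417 + 2,297 = 11,320.
Denominator = 105,700 + 1,417 = 107,117.
Broad rate = 11,320 / 107,117 = 10.57%.
Headline unemployment rate = 7,606 / 105,700 = 7.20%.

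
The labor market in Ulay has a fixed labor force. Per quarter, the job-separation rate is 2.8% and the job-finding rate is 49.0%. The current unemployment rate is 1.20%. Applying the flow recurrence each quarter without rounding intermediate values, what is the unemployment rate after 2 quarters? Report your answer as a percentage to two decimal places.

Unemployment rate after two quarters ≈ 4.43%.

With a fixed labor force, u_{t+1} = u_t + s·(1−u_t) − f·u_t = u_t·(1−s−f) + s.
Here 1−s−f = 0.482 and s = 0.028.
u_1 = 0.012000 × 0.482 + 0.028 = 0.033784.
u_2 = 0.033784 × 0.482 + 0.028 = 0.044284.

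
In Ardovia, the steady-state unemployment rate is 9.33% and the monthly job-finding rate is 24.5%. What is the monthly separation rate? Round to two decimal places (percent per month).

Separation rate ≈ 2.52% per month.

From u* = s/(s+f): s = u·f/(1−u).
s = 0.0933 × 24.5 / (1 − 0.0933) = 2.2858 / 0.9067 ≈ 2.52% per month.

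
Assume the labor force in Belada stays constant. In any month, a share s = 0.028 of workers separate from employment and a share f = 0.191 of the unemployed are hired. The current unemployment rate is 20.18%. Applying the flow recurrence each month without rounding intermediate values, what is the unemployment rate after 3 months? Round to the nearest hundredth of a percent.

With a fixed labor force, u_{t+1} = u_t + s·(1−u_t) − f·u_t = u_t·(1−s−f) + s.
Here 1−s−f = 0.781 and s = 0.028.
u_1 = 0.201800 × 0.781 + 0.028 = 0.185606.
u_2 = 0.185606 × 0.781 + 0.028 = 0.172958.
u_3 = 0.172958 × 0.781 + 0.028 = 0.163080.

Unemployment rate after three months ≈ 16.31%.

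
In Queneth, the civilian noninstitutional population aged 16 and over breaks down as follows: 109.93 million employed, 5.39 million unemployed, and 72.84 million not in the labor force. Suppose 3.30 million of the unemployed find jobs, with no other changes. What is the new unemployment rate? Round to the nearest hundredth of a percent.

New unemployment rate ≈ 1.81%.

Initially, labor force = 109.93 + 5.39 = 115.32 million, so u = 5.39/115.32 = 4.67%.
After the change, unemployed falls and employed rises by 3.30; labor force unchanged → E = 113.23, U = 2.09, labor force = 115.32 million.
New unemployment rate = 2.09 / 115.32 = 1.81%.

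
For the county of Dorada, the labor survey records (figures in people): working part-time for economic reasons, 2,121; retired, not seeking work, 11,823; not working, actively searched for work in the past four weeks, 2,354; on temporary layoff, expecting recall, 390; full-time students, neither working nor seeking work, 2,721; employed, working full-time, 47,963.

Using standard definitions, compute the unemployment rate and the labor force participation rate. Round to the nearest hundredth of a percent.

Unemployment rate ≈ 5.19%; labor force participation rate ≈ 78.41%.

Employed = 2,121 + 47,963 = 50,084 (anyone who worked, including part-time for economic reasons, counts as employed).
Unemployed = 2,354 + 390 = 2,744 (jobless and actively searching, or on temporary layoff).
Labor force = 50,084 + 2,744 = 52,828.
Not in labor force = 11,823 + 2,721 = 14,544 (those not working and not actively searching are outside the labor force).
Civilian working-age population = 52,828 + 14,544 = 67,372.
Unemployment rate = 2,744 / 52,828 = 5.19%.
Labor force participation rate = 52,828 / 67,372 = 78.41%.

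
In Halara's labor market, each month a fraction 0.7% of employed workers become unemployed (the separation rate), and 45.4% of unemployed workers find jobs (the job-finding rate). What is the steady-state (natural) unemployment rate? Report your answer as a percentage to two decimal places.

At steady state the flows balance: s·E = f·U, so U/(E+U) = s/(s+f).
u* = 0.7 / (0.7 + 45.4) = 0.7 / 46.10 = 1.52%.

Steady-state unemployment rate ≈ 1.52%.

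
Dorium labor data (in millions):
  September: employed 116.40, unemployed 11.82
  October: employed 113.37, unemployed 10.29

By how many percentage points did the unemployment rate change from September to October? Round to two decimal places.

September: labor force = 116.40 + 11.82 = 128.22; u = 11.82/128.22 = 9.22%.
October: labor force = 113.37 + 10.29 = 123.66; u = 10.29/123.66 = 8.32%.
Change = 8.32% − 9.22% = −0.90 pp.

The unemployment rate changed by −0.90 percentage points.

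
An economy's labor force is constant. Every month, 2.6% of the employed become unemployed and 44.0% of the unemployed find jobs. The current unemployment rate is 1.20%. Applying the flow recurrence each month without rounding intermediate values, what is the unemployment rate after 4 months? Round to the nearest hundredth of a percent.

With a fixed labor force, u_{t+1} = u_t + s·(1−u_t) − f·u_t = u_t·(1−s−f) + s.
Here 1−s−f = 0.534 and s = 0.026.
u_1 = 0.012000 × 0.534 + 0.026 = 0.032408.
u_2 = 0.032408 × 0.534 + 0.026 = 0.043306.
u_3 = 0.043306 × 0.534 + 0.026 = 0.049125.
u_4 = 0.049125 × 0.534 + 0.026 = 0.052233.

Unemployment rate after four months ≈ 5.22%.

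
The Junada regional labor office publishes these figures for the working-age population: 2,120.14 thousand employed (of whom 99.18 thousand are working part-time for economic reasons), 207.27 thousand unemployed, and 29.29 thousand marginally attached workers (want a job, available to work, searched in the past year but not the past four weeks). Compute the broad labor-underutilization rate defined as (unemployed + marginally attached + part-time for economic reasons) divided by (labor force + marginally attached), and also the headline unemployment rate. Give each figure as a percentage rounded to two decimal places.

Broad underutilization rate ≈ 14.25%; headline unemployment rate ≈ 8.91%.

Labor force = 2,120.14 + 207.27 = 2,327.41 thousand.
Numerator = 207.27 + 29.29 + 99.18 = 335.74 thousand.
Denominator = 2,327.41 + 29.29 = 2,356.70 thousand.
Broad rate = 335.74 / 2,356.70 = 14.25%.
Headline unemployment rate = 207.27 / 2,327.41 = 8.91%.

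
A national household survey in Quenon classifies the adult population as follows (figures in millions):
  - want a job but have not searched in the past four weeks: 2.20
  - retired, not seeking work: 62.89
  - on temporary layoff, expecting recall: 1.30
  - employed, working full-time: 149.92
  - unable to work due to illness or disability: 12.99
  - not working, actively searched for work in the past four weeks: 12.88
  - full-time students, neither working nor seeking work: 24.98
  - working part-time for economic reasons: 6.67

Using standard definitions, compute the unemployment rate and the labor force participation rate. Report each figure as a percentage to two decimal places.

Employed = 149.92 + 6.67 = 156.59 million (anyone who worked, including part-time for economic reasons, counts as employed).
Unemployed = 1.30 + 12.88 = 14.18 million (jobless and actively searching, or on temporary layoff).
Labor force = 156.59 + 14.18 = 170.77 million.
Not in labor force = 2.20 + 62.89 + 12.99 + 24.98 = 103.06 million (those not working and not actively searching are outside the labor force — including those who want a job but have given up searching).
Civilian working-age population = 170.77 + 103.06 = 273.83 million.
Unemployment rate = 14.18 / 170.77 = 8.30%.
Labor force participation rate = 170.77 / 273.83 = 62.36%.

Unemployment rate ≈ 8.30%; labor force participation rate ≈ 62.36%.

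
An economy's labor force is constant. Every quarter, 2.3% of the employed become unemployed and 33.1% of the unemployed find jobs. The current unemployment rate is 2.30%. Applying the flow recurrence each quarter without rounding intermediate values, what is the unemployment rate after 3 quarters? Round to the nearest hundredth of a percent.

Unemployment rate after three quarters ≈ 5.37%.

With a fixed labor force, u_{t+1} = u_t + s·(1−u_t) − f·u_t = u_t·(1−s−f) + s.
Here 1−s−f = 0.646 and s = 0.023.
u_1 = 0.023000 × 0.646 + 0.023 = 0.037858.
u_2 = 0.037858 × 0.646 + 0.023 = 0.047456.
u_3 = 0.047456 × 0.646 + 0.023 = 0.053657.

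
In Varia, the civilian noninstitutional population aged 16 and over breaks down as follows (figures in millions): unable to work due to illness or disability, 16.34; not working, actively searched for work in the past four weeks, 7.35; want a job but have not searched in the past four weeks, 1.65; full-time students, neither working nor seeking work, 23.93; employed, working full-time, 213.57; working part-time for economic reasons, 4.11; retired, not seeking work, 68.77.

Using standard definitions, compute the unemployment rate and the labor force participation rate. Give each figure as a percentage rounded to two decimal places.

Employed = 213.57 + 4.11 = 217.68 million (anyone who worked, including part-time for economic reasons, counts as employed).
Unemployed = 7.35 million.
Labor force = 217.68 + 7.35 = 225.03 million.
Not in labor force = 16.34 + 1.65 + 23.93 + 68.77 = 110.69 million (those not working and not actively searching are outside the labor force — including those who want a job but have given up searching).
Civilian working-age population = 225.03 + 110.69 = 335.72 million.
Unemployment rate = 7.35 / 225.03 = 3.27%.
Labor force participation rate = 225.03 / 335.72 = 67.03%.

Unemployment rate ≈ 3.27%; labor force participation rate ≈ 67.03%.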